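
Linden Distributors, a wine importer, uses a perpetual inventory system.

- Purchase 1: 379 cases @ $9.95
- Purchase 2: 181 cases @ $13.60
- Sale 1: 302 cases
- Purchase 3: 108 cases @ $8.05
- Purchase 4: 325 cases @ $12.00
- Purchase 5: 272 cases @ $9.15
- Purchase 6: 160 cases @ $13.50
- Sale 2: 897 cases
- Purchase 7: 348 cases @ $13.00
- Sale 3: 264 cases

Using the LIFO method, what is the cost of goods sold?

Sale 1 (302) [LIFO — newest first]: 181 @ $13.60 + 121 @ $9.95 = $3,665.55
Sale 2 (897) [LIFO — newest first]: 160 @ $13.50 + 272 @ $9.15 + 325 @ $12.00 + 108 @ $8.05 + 32 @ $9.95 = $9,736.60
Sale 3 (264) [LIFO — newest first]: 264 @ $13.00 = $3,432.00
Total COGS = $3,665.55 + $9,736.60 + $3,432.00 = $16,834.15
Ending inventory: 226 @ $9.95 + 84 @ $13.00 = $3,340.70

COGS = $16,834.15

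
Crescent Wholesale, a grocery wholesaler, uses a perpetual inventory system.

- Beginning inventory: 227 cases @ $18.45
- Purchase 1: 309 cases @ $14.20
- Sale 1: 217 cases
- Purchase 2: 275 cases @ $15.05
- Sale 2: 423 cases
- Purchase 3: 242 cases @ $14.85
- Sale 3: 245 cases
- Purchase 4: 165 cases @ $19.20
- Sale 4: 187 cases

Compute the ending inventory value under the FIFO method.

Sale 1 (217) [FIFO — oldest first]: 217 @ $18.45 = $4,003.65
Sale 2 (423) [FIFO — oldest first]: 10 @ $18.45 + 309 @ $14.20 + 104 @ $15.05 = $6,137.50
Sale 3 (245) [FIFO — oldest first]: 171 @ $15.05 + 74 @ $14.85 = $3,672.45
Sale 4 (187) [FIFO — oldest first]: 168 @ $14.85 + 19 @ $19.20 = $2,859.60
Total COGS = $4,003.65 + $6,137.50 + $3,672.45 + $2,859.60 = $16,673.20
Ending inventory: 146 @ $19.20 = $2,803.20

Ending inventory = $2,803.20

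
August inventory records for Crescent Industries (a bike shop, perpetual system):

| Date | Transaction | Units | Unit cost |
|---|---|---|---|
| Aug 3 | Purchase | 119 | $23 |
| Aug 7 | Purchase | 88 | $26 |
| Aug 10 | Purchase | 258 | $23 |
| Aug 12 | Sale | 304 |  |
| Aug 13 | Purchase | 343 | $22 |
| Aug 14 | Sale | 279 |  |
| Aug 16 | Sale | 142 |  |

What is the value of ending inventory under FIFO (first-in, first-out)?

Aug 12, 304 sold [FIFO — oldest first]: 119 @ $23 + 88 @ $26 + 97 @ $23 = $7,256
Aug 14, 279 sold [FIFO — oldest first]: 161 @ $23 + 118 @ $22 = $6,299
Aug 16, 142 sold [FIFO — oldest first]: 142 @ $22 = $3,124
Total COGS = $7,256 + $6,299 + $3,124 = $16,679
Ending inventory: 83 @ $22 = $1,826

Ending inventory = $1,826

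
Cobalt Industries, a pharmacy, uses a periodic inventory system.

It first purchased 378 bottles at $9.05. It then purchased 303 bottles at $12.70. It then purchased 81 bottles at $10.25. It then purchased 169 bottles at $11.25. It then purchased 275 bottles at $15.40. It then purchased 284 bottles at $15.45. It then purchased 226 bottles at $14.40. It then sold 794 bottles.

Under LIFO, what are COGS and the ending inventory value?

COGS = $11,978.45; ending inventory = $9,899.25

Sale 1 (794) [LIFO — newest first]: 226 @ $14.40 + 284 @ $15.45 + 275 @ $15.40 + 9 @ $11.25 = $11,978.45
Ending inventory: 378 @ $9.05 + 303 @ $12.70 + 81 @ $10.25 + 160 @ $11.25 = $9,899.25
Check: goods available $21,877.70 = COGS $11,978.45 + ending $9,899.25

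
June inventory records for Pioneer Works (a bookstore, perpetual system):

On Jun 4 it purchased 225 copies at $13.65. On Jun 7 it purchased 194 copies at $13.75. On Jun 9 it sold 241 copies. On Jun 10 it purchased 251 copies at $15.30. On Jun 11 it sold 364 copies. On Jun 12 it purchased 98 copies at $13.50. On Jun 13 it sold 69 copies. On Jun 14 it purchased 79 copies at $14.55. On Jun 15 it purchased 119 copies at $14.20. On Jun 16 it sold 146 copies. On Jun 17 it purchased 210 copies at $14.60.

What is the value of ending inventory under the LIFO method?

Jun 9, 241 sold [LIFO — newest first]: 194 @ $13.75 + 47 @ $13.65 = $3,309.05
Jun 11, 364 sold [LIFO — newest first]: 251 @ $15.30 + 113 @ $13.65 = $5,382.75
Jun 13, 69 sold [LIFO — newest first]: 69 @ $13.50 = $931.50
Jun 16, 146 sold [LIFO — newest first]: 119 @ $14.20 + 27 @ $14.55 = $2,082.65
Total COGS = $3,309.05 + $5,382.75 + $931.50 + $2,082.65 = $11,705.95
Ending inventory: 65 @ $13.65 + 29 @ $13.50 + 52 @ $14.55 + 210 @ $14.60 = $5,101.35

Ending inventory = $5,101.35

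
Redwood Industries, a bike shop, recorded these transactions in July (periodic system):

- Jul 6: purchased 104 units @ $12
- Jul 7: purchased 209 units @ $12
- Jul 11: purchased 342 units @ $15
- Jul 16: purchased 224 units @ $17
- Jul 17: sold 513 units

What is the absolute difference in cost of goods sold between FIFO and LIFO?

$1,387

FIFO COGS: 104 @ $12 + 209 @ $12 + 200 @ $15 = $6,756
LIFO COGS: 224 @ $17 + 289 @ $15 = $8,143
Difference = |$6,756 − $8,143| = $1,387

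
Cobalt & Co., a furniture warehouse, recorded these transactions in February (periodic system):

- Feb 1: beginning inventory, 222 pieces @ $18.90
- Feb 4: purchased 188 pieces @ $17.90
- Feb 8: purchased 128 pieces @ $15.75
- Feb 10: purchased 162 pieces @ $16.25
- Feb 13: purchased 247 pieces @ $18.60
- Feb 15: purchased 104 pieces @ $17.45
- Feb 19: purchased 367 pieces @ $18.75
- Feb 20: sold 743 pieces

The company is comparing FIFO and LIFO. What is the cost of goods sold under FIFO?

FIFO COGS: 222 @ $18.90 + 188 @ $17.90 + 128 @ $15.75 + 162 @ $16.25 + 43 @ $18.60 = $13,009.30
LIFO COGS: 367 @ $18.75 + 104 @ $17.45 + 247 @ $18.60 + 25 @ $16.25 = $13,696.50

COGS = $13,009.30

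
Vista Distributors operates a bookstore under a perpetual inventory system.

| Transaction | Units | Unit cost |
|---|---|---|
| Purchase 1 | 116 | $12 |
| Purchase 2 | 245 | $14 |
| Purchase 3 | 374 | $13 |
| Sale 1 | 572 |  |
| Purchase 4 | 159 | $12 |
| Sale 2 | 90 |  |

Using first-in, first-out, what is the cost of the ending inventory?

Ending inventory = $2,857

Sale 1 (572) [FIFO — oldest first]: 116 @ $12 + 245 @ $14 + 211 @ $13 = $7,565
Sale 2 (90) [FIFO — oldest first]: 90 @ $13 = $1,170
Total COGS = $7,565 + $1,170 = $8,735
Ending inventory: 73 @ $13 + 159 @ $12 = $2,857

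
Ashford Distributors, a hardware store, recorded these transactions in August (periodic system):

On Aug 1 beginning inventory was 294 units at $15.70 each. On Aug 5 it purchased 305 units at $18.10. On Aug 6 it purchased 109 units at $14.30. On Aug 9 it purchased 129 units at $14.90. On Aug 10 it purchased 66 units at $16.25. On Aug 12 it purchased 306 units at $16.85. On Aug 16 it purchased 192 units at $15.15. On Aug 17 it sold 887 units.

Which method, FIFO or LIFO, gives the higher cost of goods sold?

FIFO

FIFO COGS: 294 @ $15.70 + 305 @ $18.10 + 109 @ $14.30 + 129 @ $14.90 + 50 @ $16.25 = $14,429.60
LIFO COGS: 192 @ $15.15 + 306 @ $16.85 + 66 @ $16.25 + 129 @ $14.90 + 109 @ $14.30 + 85 @ $18.10 = $14,156.70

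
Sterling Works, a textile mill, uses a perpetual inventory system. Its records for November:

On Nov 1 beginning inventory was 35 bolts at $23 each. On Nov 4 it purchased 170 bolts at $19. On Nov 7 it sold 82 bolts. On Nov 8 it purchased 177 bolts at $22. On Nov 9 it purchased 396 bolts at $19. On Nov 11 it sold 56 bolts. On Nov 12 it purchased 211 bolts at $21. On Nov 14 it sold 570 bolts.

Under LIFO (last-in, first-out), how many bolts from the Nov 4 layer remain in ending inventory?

88

Nov 7, 82 sold [LIFO — newest first]: 82 @ $19 = $1,558
Nov 11, 56 sold [LIFO — newest first]: 56 @ $19 = $1,064
Nov 14, 570 sold [LIFO — newest first]: 211 @ $21 + 340 @ $19 + 19 @ $22 = $11,309
Total COGS = $1,558 + $1,064 + $11,309 = $13,931
Ending inventory: 35 @ $23 + 88 @ $19 + 158 @ $22 = $5,953
Check: goods available $19,884 = COGS $13,931 + ending $5,953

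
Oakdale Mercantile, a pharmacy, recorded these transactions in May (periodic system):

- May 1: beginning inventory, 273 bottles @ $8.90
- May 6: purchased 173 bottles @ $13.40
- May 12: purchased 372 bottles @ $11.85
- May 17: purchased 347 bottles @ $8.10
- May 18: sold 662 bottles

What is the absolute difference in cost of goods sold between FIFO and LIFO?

$764.05

FIFO COGS: 273 @ $8.90 + 173 @ $13.40 + 216 @ $11.85 = $7,307.50
LIFO COGS: 347 @ $8.10 + 315 @ $11.85 = $6,543.45
Difference = |$7,307.50 − $6,543.45| = $764.05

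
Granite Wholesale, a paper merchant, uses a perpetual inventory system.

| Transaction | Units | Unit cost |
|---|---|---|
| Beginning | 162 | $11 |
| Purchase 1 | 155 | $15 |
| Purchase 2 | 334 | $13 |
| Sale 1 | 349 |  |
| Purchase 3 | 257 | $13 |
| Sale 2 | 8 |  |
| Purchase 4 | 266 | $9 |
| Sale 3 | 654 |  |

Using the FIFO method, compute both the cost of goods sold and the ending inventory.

Sale 1 (349) [FIFO — oldest first]: 162 @ $11 + 155 @ $15 + 32 @ $13 = $4,523
Sale 2 (8) [FIFO — oldest first]: 8 @ $13 = $104
Sale 3 (654) [FIFO — oldest first]: 294 @ $13 + 257 @ $13 + 103 @ $9 = $8,090
Total COGS = $4,523 + $104 + $8,090 = $12,717
Ending inventory: 163 @ $9 = $1,467

COGS = $12,717; ending inventory = $1,467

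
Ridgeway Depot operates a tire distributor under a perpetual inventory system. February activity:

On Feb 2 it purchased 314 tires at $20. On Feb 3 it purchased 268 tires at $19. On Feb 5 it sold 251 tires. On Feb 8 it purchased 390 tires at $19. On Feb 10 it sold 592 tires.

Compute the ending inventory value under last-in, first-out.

Ending inventory = $2,580

Feb 5, 251 sold [LIFO — newest first]: 251 @ $19 = $4,769
Feb 10, 592 sold [LIFO — newest first]: 390 @ $19 + 17 @ $19 + 185 @ $20 = $11,433
Total COGS = $4,769 + $11,433 = $16,202
Ending inventory: 129 @ $20 = $2,580
Check: goods available $18,782 = COGS $16,202 + ending $2,580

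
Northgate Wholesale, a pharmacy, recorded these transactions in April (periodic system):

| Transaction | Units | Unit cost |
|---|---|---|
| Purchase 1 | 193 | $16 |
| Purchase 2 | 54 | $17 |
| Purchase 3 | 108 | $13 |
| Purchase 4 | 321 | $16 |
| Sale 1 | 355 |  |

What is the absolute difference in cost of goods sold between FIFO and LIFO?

$168

FIFO COGS: 193 @ $16 + 54 @ $17 + 108 @ $13 = $5,410
LIFO COGS: 321 @ $16 + 34 @ $13 = $5,578
Difference = |$5,410 − $5,578| = $168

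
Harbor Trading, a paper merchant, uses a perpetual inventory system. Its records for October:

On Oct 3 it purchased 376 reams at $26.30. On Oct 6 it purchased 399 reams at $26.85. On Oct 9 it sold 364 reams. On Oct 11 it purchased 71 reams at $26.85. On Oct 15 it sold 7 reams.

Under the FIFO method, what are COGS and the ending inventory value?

Oct 9, 364 sold [FIFO — oldest first]: 364 @ $26.30 = $9,573.20
Oct 15, 7 sold [FIFO — oldest first]: 7 @ $26.30 = $184.10
Total COGS = $9,573.20 + $184.10 = $9,757.30
Ending inventory: 5 @ $26.30 + 399 @ $26.85 + 71 @ $26.85 = $12,751.00
Check: goods available $22,508.30 = COGS $9,757.30 + ending $12,751.00

COGS = $9,757.30; ending inventory = $12,751.00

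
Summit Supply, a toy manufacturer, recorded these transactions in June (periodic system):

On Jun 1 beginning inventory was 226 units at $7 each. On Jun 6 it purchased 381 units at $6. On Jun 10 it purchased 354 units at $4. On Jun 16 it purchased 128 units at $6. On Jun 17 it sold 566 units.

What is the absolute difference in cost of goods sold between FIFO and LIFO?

FIFO COGS: 226 @ $7 + 340 @ $6 = $3,622
LIFO COGS: 128 @ $6 + 354 @ $4 + 84 @ $6 = $2,688
Difference = |$3,622 − $2,688| = $934

$934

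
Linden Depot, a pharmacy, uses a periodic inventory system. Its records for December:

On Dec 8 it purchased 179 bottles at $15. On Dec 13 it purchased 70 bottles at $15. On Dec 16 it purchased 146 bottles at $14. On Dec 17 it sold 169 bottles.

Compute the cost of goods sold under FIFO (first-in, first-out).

Dec 17, 169 sold [FIFO — oldest first]: 169 @ $15 = $2,535
Ending inventory: 10 @ $15 + 70 @ $15 + 146 @ $14 = $3,244
Check: goods available $5,779 = COGS $2,535 + ending $3,244

COGS = $2,535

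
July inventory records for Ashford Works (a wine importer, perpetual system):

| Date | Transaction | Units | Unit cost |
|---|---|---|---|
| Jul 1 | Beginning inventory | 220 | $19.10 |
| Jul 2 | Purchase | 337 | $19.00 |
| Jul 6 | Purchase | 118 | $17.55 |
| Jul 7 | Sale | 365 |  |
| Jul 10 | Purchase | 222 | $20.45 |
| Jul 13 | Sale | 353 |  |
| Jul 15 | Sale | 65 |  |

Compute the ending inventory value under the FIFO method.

Jul 7, 365 sold [FIFO — oldest first]: 220 @ $19.10 + 145 @ $19.00 = $6,957.00
Jul 13, 353 sold [FIFO — oldest first]: 192 @ $19.00 + 118 @ $17.55 + 43 @ $20.45 = $6,598.25
Jul 15, 65 sold [FIFO — oldest first]: 65 @ $20.45 = $1,329.25
Total COGS = $6,957.00 + $6,598.25 + $1,329.25 = $14,884.50
Ending inventory: 114 @ $20.45 = $2,331.30

Ending inventory = $2,331.30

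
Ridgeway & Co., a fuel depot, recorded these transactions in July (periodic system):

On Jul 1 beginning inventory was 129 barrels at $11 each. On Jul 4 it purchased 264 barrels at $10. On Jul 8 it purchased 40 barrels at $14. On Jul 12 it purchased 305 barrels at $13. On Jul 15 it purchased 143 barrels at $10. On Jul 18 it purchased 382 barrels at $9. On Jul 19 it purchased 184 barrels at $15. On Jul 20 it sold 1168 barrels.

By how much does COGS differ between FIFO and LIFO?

$696

FIFO COGS: 129 @ $11 + 264 @ $10 + 40 @ $14 + 305 @ $13 + 143 @ $10 + 287 @ $9 = $12,597
LIFO COGS: 184 @ $15 + 382 @ $9 + 143 @ $10 + 305 @ $13 + 40 @ $14 + 114 @ $10 = $13,293
Difference = |$12,597 − $13,293| = $696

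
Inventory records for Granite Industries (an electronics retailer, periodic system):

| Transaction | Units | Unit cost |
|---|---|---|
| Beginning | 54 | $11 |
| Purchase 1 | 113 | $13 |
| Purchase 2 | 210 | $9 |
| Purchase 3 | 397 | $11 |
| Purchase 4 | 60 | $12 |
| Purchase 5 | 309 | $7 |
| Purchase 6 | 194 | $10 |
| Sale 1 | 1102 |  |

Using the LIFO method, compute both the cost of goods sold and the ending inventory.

COGS = $10,468; ending inventory = $2,675

Sale 1 (1102) [LIFO — newest first]: 194 @ $10 + 309 @ $7 + 60 @ $12 + 397 @ $11 + 142 @ $9 = $10,468
Ending inventory: 54 @ $11 + 113 @ $13 + 68 @ $9 = $2,675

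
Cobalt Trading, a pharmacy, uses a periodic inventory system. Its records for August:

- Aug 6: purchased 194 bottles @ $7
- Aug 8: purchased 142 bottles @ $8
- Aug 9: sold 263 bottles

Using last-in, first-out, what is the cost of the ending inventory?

Aug 9, 263 sold [LIFO — newest first]: 142 @ $8 + 121 @ $7 = $1,983
Ending inventory: 73 @ $7 = $511
Check: goods available $2,494 = COGS $1,983 + ending $511

Ending inventory = $511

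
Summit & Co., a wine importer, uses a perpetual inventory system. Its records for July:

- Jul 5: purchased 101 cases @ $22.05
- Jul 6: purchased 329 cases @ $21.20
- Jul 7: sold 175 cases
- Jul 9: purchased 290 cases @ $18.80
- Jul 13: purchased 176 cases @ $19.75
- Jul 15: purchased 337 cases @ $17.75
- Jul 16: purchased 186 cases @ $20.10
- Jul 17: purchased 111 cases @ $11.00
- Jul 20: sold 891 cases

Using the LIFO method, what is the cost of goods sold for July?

COGS = $19,650.15

Jul 7, 175 sold [LIFO — newest first]: 175 @ $21.20 = $3,710.00
Jul 20, 891 sold [LIFO — newest first]: 111 @ $11.00 + 186 @ $20.10 + 337 @ $17.75 + 176 @ $19.75 + 81 @ $18.80 = $15,940.15
Total COGS = $3,710.00 + $15,940.15 = $19,650.15
Ending inventory: 101 @ $22.05 + 154 @ $21.20 + 209 @ $18.80 = $9,421.05
Check: goods available $29,071.20 = COGS $19,650.15 + ending $9,421.05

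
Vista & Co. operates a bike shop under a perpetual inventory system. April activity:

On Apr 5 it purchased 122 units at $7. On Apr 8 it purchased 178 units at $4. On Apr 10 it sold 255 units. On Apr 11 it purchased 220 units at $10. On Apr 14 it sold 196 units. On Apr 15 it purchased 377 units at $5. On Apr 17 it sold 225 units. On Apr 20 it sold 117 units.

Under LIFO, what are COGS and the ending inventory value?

COGS = $4,921; ending inventory = $730

Apr 10, 255 sold [LIFO — newest first]: 178 @ $4 + 77 @ $7 = $1,251
Apr 14, 196 sold [LIFO — newest first]: 196 @ $10 = $1,960
Apr 17, 225 sold [LIFO — newest first]: 225 @ $5 = $1,125
Apr 20, 117 sold [LIFO — newest first]: 117 @ $5 = $585
Total COGS = $1,251 + $1,960 + $1,125 + $585 = $4,921
Ending inventory: 45 @ $7 + 24 @ $10 + 35 @ $5 = $730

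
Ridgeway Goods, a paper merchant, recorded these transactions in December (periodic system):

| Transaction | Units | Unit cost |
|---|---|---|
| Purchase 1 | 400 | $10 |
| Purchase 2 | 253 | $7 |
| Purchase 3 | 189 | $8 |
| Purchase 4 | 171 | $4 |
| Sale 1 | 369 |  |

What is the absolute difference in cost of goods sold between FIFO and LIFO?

FIFO COGS: 369 @ $10 = $3,690
LIFO COGS: 171 @ $4 + 189 @ $8 + 9 @ $7 = $2,259
Difference = |$3,690 − $2,259| = $1,431

$1,431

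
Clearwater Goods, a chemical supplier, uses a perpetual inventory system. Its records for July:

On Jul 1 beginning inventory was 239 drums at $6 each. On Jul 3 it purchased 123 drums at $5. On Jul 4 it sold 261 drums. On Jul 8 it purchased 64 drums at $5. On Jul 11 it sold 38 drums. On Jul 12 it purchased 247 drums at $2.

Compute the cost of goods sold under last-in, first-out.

Jul 4, 261 sold [LIFO — newest first]: 123 @ $5 + 138 @ $6 = $1,443
Jul 11, 38 sold [LIFO — newest first]: 38 @ $5 = $190
Total COGS = $1,443 + $190 = $1,633
Ending inventory: 101 @ $6 + 26 @ $5 + 247 @ $2 = $1,230
Check: goods available $2,863 = COGS $1,633 + ending $1,230

COGS = $1,633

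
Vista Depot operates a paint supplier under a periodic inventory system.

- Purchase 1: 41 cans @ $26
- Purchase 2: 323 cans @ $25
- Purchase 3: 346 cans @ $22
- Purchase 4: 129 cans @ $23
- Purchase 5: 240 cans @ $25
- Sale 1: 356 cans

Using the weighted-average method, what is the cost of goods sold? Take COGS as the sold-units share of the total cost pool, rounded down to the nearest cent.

Sale 1, sell 356: 356/1079 × $25,720.00 → $8,485.93
Ending inventory (cost pool remaining) = $17,234.07
Check: goods available $25,720.00 = COGS $8,485.93 + ending $17,234.07

COGS = $8,485.93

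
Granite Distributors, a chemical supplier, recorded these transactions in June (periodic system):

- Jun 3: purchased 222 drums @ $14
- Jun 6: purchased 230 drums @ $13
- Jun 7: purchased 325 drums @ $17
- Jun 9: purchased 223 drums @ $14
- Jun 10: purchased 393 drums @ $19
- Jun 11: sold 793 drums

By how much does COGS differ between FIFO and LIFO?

$1,751

FIFO COGS: 222 @ $14 + 230 @ $13 + 325 @ $17 + 16 @ $14 = $11,847
LIFO COGS: 393 @ $19 + 223 @ $14 + 177 @ $17 = $13,598
Difference = |$11,847 − $13,598| = $1,751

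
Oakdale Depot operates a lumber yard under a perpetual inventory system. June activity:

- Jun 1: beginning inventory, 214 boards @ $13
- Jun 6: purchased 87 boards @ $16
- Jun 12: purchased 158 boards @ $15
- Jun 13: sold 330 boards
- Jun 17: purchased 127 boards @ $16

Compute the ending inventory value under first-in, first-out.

Jun 13, 330 sold [FIFO — oldest first]: 214 @ $13 + 87 @ $16 + 29 @ $15 = $4,609
Ending inventory: 129 @ $15 + 127 @ $16 = $3,967

Ending inventory = $3,967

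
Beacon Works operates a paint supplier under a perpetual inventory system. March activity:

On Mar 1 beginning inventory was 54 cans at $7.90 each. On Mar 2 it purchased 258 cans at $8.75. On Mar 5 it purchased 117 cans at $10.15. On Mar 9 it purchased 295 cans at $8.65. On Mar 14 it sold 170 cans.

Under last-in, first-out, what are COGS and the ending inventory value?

COGS = $1,470.50; ending inventory = $4,952.90

Mar 14, 170 sold [LIFO — newest first]: 170 @ $8.65 = $1,470.50
Ending inventory: 54 @ $7.90 + 258 @ $8.75 + 117 @ $10.15 + 125 @ $8.65 = $4,952.90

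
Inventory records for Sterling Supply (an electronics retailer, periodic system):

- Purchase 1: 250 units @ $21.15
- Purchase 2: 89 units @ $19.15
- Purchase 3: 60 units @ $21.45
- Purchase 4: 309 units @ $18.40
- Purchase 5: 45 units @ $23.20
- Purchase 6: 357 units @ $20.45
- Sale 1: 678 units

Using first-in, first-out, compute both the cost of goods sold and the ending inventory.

Sale 1 (678) [FIFO — oldest first]: 250 @ $21.15 + 89 @ $19.15 + 60 @ $21.45 + 279 @ $18.40 = $13,412.45
Ending inventory: 30 @ $18.40 + 45 @ $23.20 + 357 @ $20.45 = $8,896.65
Check: goods available $22,309.10 = COGS $13,412.45 + ending $8,896.65

COGS = $13,412.45; ending inventory = $8,896.65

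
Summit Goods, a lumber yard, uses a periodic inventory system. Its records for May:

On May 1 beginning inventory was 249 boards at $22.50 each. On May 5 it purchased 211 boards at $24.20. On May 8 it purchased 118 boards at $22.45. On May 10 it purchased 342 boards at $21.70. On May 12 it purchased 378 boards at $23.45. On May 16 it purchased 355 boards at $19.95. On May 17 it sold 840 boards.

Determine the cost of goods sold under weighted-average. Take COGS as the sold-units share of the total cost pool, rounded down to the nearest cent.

COGS = $18,662.71

May 17, sell 840: 840/1653 × $36,725.55 → $18,662.71
Ending inventory (cost pool remaining) = $18,062.84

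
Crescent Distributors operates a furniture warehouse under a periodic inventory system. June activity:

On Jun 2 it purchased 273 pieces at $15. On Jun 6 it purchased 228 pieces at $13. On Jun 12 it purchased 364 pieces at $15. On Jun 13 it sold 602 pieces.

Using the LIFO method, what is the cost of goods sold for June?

Jun 13, 602 sold [LIFO — newest first]: 364 @ $15 + 228 @ $13 + 10 @ $15 = $8,574
Ending inventory: 263 @ $15 = $3,945

COGS = $8,574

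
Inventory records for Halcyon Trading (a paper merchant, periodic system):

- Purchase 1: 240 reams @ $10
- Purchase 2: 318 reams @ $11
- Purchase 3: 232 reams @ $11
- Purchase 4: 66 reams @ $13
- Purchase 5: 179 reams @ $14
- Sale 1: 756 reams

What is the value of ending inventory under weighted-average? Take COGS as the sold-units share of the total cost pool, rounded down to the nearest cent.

Ending inventory = $3,184.65

Sale 1, sell 756: 756/1035 × $11,814.00 → $8,629.35
Ending inventory (cost pool remaining) = $3,184.65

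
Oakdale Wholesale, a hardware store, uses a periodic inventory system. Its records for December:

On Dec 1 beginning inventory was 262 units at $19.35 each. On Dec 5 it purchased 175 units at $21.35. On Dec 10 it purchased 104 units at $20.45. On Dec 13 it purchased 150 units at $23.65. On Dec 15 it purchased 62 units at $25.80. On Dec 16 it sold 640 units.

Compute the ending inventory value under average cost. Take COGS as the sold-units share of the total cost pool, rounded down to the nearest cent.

Dec 16, sell 640: 640/753 × $16,079.85 → $13,666.80
Ending inventory (cost pool remaining) = $2,413.05

Ending inventory = $2,413.05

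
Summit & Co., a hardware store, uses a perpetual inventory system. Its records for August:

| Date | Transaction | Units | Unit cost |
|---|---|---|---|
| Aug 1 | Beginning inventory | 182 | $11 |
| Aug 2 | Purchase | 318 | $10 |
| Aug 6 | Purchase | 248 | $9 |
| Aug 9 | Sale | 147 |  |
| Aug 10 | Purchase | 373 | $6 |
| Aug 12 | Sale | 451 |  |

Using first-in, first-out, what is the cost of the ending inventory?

Aug 9, 147 sold [FIFO — oldest first]: 147 @ $11 = $1,617
Aug 12, 451 sold [FIFO — oldest first]: 35 @ $11 + 318 @ $10 + 98 @ $9 = $4,447
Total COGS = $1,617 + $4,447 = $6,064
Ending inventory: 150 @ $9 + 373 @ $6 = $3,588

Ending inventory = $3,588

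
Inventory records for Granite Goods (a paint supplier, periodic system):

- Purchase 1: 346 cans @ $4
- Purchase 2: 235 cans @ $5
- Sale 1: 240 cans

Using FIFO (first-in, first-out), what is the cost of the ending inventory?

Ending inventory = $1,599

Sale 1 (240) [FIFO — oldest first]: 240 @ $4 = $960
Ending inventory: 106 @ $4 + 235 @ $5 = $1,599
Check: goods available $2,559 = COGS $960 + ending $1,599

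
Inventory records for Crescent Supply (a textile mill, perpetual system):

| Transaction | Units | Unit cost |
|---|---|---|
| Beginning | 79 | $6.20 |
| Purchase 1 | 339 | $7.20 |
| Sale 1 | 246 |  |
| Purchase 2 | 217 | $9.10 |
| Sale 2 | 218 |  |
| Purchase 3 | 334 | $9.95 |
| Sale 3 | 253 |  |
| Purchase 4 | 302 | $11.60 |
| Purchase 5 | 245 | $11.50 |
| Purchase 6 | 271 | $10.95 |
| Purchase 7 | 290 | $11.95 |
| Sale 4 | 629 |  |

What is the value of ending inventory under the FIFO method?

Sale 1 (246) [FIFO — oldest first]: 79 @ $6.20 + 167 @ $7.20 = $1,692.20
Sale 2 (218) [FIFO — oldest first]: 172 @ $7.20 + 46 @ $9.10 = $1,657.00
Sale 3 (253) [FIFO — oldest first]: 171 @ $9.10 + 82 @ $9.95 = $2,372.00
Sale 4 (629) [FIFO — oldest first]: 252 @ $9.95 + 302 @ $11.60 + 75 @ $11.50 = $6,873.10
Total COGS = $1,692.20 + $1,657.00 + $2,372.00 + $6,873.10 = $12,594.30
Ending inventory: 170 @ $11.50 + 271 @ $10.95 + 290 @ $11.95 = $8,387.95

Ending inventory = $8,387.95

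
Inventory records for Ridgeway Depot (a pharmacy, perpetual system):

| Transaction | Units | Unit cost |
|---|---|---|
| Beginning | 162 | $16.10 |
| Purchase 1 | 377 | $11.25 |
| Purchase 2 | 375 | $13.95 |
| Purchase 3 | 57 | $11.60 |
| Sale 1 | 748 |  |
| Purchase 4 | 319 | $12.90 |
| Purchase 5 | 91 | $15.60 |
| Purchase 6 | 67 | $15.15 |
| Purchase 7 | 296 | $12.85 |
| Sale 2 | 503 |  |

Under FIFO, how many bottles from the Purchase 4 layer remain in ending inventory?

39

Sale 1 (748) [FIFO — oldest first]: 162 @ $16.10 + 377 @ $11.25 + 209 @ $13.95 = $9,765.00
Sale 2 (503) [FIFO — oldest first]: 166 @ $13.95 + 57 @ $11.60 + 280 @ $12.90 = $6,588.90
Total COGS = $9,765.00 + $6,588.90 = $16,353.90
Ending inventory: 39 @ $12.90 + 91 @ $15.60 + 67 @ $15.15 + 296 @ $12.85 = $6,741.35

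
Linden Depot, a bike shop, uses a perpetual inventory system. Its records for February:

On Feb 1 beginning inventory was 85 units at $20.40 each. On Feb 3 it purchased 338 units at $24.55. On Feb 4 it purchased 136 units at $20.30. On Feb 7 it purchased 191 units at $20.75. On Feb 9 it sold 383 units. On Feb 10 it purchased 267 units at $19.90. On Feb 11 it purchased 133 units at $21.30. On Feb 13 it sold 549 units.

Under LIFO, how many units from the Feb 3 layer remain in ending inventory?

Feb 9, 383 sold [LIFO — newest first]: 191 @ $20.75 + 136 @ $20.30 + 56 @ $24.55 = $8,098.85
Feb 13, 549 sold [LIFO — newest first]: 133 @ $21.30 + 267 @ $19.90 + 149 @ $24.55 = $11,804.15
Total COGS = $8,098.85 + $11,804.15 = $19,903.00
Ending inventory: 85 @ $20.40 + 133 @ $24.55 = $4,999.15

133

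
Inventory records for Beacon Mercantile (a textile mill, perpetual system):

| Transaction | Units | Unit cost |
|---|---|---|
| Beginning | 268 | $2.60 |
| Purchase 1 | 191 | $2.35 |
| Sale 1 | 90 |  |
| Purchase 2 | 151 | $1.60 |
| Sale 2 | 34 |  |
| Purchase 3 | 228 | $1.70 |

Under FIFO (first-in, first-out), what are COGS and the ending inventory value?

Sale 1 (90) [FIFO — oldest first]: 90 @ $2.60 = $234.00
Sale 2 (34) [FIFO — oldest first]: 34 @ $2.60 = $88.40
Total COGS = $234.00 + $88.40 = $322.40
Ending inventory: 144 @ $2.60 + 191 @ $2.35 + 151 @ $1.60 + 228 @ $1.70 = $1,452.45

COGS = $322.40; ending inventory = $1,452.45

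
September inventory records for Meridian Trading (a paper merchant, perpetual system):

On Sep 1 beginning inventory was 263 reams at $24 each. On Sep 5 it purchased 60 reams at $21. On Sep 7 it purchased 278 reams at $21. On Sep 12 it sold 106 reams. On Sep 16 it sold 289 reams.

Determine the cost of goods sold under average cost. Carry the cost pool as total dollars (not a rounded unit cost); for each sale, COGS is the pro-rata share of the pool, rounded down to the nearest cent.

COGS = $8,813.55

After Sep 1: 263 on hand, pool $6,312.00 (≈ $24.0000 each)
After Sep 5: 323 on hand, pool $7,572.00 (≈ $23.4427 each)
After Sep 7: 601 on hand, pool $13,410.00 (≈ $22.3128 each)
Sep 12, sell 106: 106/601 × $13,410.00 → $2,365.15
Sep 16, sell 289: 289/495 × $11,044.85 → $6,448.40
Total COGS = $2,365.15 + $6,448.40 = $8,813.55
Ending inventory (cost pool remaining) = $4,596.45
Check: goods available $13,410.00 = COGS $8,813.55 + ending $4,596.45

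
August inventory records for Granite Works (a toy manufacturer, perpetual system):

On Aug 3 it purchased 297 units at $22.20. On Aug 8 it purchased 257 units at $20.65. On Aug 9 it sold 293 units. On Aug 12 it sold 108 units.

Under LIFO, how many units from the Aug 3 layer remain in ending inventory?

Aug 9, 293 sold [LIFO — newest first]: 257 @ $20.65 + 36 @ $22.20 = $6,106.25
Aug 12, 108 sold [LIFO — newest first]: 108 @ $22.20 = $2,397.60
Total COGS = $6,106.25 + $2,397.60 = $8,503.85
Ending inventory: 153 @ $22.20 = $3,396.60

153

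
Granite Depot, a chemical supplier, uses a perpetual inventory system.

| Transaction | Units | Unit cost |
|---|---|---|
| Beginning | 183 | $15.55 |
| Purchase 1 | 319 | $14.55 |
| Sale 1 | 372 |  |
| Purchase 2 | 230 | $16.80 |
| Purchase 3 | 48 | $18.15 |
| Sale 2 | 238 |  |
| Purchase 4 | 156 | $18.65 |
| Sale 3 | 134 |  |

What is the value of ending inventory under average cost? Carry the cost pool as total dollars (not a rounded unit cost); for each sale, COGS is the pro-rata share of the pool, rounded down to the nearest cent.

After Beginning: 183 on hand, pool $2,845.65 (≈ $15.5500 each)
After Purchase 1: 502 on hand, pool $7,487.10 (≈ $14.9145 each)
Sale 1, sell 372: 372/502 × $7,487.10 → $5,548.20
After Purchase 2: 360 on hand, pool $5,802.90 (≈ $16.1192 each)
After Purchase 3: 408 on hand, pool $6,674.10 (≈ $16.3581 each)
Sale 2, sell 238: 238/408 × $6,674.10 → $3,893.22
After Purchase 4: 326 on hand, pool $5,690.28 (≈ $17.4548 each)
Sale 3, sell 134: 134/326 × $5,690.28 → $2,338.94
Total COGS = $5,548.20 + $3,893.22 + $2,338.94 = $11,780.36
Ending inventory (cost pool remaining) = $3,351.34
Check: goods available $15,131.70 = COGS $11,780.36 + ending $3,351.34

Ending inventory = $3,351.34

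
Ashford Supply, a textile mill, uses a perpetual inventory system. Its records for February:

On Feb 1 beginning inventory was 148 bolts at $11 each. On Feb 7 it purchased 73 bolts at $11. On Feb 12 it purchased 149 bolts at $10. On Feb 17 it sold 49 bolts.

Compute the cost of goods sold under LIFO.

COGS = $490

Feb 17, 49 sold [LIFO — newest first]: 49 @ $10 = $490
Ending inventory: 148 @ $11 + 73 @ $11 + 100 @ $10 = $3,431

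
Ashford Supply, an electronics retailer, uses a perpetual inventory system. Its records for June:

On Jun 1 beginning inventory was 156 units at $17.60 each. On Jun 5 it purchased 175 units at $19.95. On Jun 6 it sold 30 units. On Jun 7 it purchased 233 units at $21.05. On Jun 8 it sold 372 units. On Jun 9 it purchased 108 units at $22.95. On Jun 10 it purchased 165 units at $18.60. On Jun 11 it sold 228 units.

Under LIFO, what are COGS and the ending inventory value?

COGS = $12,791.05; ending inventory = $3,898.05

Jun 6, 30 sold [LIFO — newest first]: 30 @ $19.95 = $598.50
Jun 8, 372 sold [LIFO — newest first]: 233 @ $21.05 + 139 @ $19.95 = $7,677.70
Jun 11, 228 sold [LIFO — newest first]: 165 @ $18.60 + 63 @ $22.95 = $4,514.85
Total COGS = $598.50 + $7,677.70 + $4,514.85 = $12,791.05
Ending inventory: 156 @ $17.60 + 6 @ $19.95 + 45 @ $22.95 = $3,898.05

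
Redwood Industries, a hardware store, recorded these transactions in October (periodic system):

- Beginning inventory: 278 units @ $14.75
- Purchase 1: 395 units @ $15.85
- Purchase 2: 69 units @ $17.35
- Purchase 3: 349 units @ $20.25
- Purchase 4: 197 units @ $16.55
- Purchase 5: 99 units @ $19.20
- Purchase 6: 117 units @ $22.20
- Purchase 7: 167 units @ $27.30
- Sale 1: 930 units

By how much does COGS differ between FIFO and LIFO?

FIFO COGS: 278 @ $14.75 + 395 @ $15.85 + 69 @ $17.35 + 188 @ $20.25 = $15,365.40
LIFO COGS: 167 @ $27.30 + 117 @ $22.20 + 99 @ $19.20 + 197 @ $16.55 + 349 @ $20.25 + 1 @ $17.35 = $19,402.25
Difference = |$15,365.40 − $19,402.25| = $4,036.85

$4,036.85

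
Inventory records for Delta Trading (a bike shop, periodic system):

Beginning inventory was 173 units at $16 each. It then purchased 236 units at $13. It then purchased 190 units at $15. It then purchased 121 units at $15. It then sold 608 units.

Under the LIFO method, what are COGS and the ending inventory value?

Sale 1 (608) [LIFO — newest first]: 121 @ $15 + 190 @ $15 + 236 @ $13 + 61 @ $16 = $8,709
Ending inventory: 112 @ $16 = $1,792
Check: goods available $10,501 = COGS $8,709 + ending $1,792

COGS = $8,709; ending inventory = $1,792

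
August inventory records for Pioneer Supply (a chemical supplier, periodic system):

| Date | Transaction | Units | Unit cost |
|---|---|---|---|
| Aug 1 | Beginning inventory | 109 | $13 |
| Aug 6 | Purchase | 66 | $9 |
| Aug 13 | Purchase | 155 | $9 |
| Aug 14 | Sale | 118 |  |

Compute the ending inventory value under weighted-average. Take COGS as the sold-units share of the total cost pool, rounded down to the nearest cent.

Ending inventory = $2,188.10

Aug 14, sell 118: 118/330 × $3,406.00 → $1,217.90
Ending inventory (cost pool remaining) = $2,188.10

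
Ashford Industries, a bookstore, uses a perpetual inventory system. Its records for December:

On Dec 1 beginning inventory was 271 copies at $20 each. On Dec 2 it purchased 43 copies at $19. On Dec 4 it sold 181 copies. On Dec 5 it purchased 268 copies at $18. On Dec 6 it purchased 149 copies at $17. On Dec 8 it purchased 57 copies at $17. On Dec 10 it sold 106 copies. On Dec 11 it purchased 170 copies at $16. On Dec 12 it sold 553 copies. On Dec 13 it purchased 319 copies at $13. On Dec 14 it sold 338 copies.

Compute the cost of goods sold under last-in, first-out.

Dec 4, 181 sold [LIFO — newest first]: 43 @ $19 + 138 @ $20 = $3,577
Dec 10, 106 sold [LIFO — newest first]: 57 @ $17 + 49 @ $17 = $1,802
Dec 12, 553 sold [LIFO — newest first]: 170 @ $16 + 100 @ $17 + 268 @ $18 + 15 @ $20 = $9,544
Dec 14, 338 sold [LIFO — newest first]: 319 @ $13 + 19 @ $20 = $4,527
Total COGS = $3,577 + $1,802 + $9,544 + $4,527 = $19,450
Ending inventory: 99 @ $20 = $1,980

COGS = $19,450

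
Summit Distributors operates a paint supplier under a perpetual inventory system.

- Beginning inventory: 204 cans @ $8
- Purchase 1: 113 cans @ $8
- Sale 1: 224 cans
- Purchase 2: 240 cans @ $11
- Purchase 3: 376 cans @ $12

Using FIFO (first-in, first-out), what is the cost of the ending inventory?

Sale 1 (224) [FIFO — oldest first]: 204 @ $8 + 20 @ $8 = $1,792
Ending inventory: 93 @ $8 + 240 @ $11 + 376 @ $12 = $7,896

Ending inventory = $7,896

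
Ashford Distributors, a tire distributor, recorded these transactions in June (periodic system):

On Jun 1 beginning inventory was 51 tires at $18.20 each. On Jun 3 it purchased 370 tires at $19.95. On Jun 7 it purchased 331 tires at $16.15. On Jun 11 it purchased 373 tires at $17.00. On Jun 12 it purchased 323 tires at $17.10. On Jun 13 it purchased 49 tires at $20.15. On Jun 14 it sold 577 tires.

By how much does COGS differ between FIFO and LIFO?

$833.45

FIFO COGS: 51 @ $18.20 + 370 @ $19.95 + 156 @ $16.15 = $10,829.10
LIFO COGS: 49 @ $20.15 + 323 @ $17.10 + 205 @ $17.00 = $9,995.65
Difference = |$10,829.10 − $9,995.65| = $833.45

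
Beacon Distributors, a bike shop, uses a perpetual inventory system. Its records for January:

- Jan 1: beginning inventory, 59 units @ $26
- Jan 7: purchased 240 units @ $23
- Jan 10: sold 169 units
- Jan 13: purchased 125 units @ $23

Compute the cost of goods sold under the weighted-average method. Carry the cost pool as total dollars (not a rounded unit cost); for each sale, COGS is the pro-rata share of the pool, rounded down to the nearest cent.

After Jan 1: 59 on hand, pool $1,534.00 (≈ $26.0000 each)
After Jan 7: 299 on hand, pool $7,054.00 (≈ $23.5920 each)
Jan 10, sell 169: 169/299 × $7,054.00 → $3,987.04
After Jan 13: 255 on hand, pool $5,941.96 (≈ $23.3018 each)
Ending inventory (cost pool remaining) = $5,941.96

COGS = $3,987.04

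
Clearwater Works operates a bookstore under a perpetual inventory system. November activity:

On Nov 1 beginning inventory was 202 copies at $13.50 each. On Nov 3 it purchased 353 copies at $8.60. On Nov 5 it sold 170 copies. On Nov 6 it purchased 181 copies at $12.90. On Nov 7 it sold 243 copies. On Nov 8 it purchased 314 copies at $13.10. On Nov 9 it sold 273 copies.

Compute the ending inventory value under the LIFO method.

Nov 5, 170 sold [LIFO — newest first]: 170 @ $8.60 = $1,462.00
Nov 7, 243 sold [LIFO — newest first]: 181 @ $12.90 + 62 @ $8.60 = $2,868.10
Nov 9, 273 sold [LIFO — newest first]: 273 @ $13.10 = $3,576.30
Total COGS = $1,462.00 + $2,868.10 + $3,576.30 = $7,906.40
Ending inventory: 202 @ $13.50 + 121 @ $8.60 + 41 @ $13.10 = $4,304.70
Check: goods available $12,211.10 = COGS $7,906.40 + ending $4,304.70

Ending inventory = $4,304.70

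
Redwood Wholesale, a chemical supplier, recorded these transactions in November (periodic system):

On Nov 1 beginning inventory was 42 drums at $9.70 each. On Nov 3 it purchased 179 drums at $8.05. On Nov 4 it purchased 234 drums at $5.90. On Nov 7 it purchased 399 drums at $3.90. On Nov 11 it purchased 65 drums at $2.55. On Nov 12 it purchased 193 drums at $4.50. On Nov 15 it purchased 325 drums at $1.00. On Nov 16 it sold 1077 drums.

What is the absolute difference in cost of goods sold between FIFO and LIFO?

FIFO COGS: 42 @ $9.70 + 179 @ $8.05 + 234 @ $5.90 + 399 @ $3.90 + 65 @ $2.55 + 158 @ $4.50 = $5,661.80
LIFO COGS: 325 @ $1.00 + 193 @ $4.50 + 65 @ $2.55 + 399 @ $3.90 + 95 @ $5.90 = $3,475.85
Difference = |$5,661.80 − $3,475.85| = $2,185.95

$2,185.95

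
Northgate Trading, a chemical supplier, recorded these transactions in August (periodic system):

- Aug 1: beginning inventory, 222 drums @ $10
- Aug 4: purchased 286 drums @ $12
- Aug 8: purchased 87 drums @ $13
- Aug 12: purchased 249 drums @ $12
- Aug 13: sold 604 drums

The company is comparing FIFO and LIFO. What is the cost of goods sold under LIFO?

FIFO COGS: 222 @ $10 + 286 @ $12 + 87 @ $13 + 9 @ $12 = $6,891
LIFO COGS: 249 @ $12 + 87 @ $13 + 268 @ $12 = $7,335

COGS = $7,335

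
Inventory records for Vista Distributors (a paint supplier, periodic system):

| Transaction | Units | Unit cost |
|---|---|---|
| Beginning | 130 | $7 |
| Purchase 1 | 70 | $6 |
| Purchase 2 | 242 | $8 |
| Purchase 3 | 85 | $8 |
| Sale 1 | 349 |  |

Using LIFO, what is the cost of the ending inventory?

Sale 1 (349) [LIFO — newest first]: 85 @ $8 + 242 @ $8 + 22 @ $6 = $2,748
Ending inventory: 130 @ $7 + 48 @ $6 = $1,198

Ending inventory = $1,198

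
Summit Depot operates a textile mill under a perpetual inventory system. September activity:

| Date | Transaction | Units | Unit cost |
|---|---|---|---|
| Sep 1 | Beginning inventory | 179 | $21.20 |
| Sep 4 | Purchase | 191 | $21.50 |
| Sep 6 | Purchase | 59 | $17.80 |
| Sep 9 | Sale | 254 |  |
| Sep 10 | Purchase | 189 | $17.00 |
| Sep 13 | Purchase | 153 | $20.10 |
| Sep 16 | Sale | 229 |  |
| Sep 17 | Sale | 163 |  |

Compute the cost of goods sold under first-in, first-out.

Sep 9, 254 sold [FIFO — oldest first]: 179 @ $21.20 + 75 @ $21.50 = $5,407.30
Sep 16, 229 sold [FIFO — oldest first]: 116 @ $21.50 + 59 @ $17.80 + 54 @ $17.00 = $4,462.20
Sep 17, 163 sold [FIFO — oldest first]: 135 @ $17.00 + 28 @ $20.10 = $2,857.80
Total COGS = $5,407.30 + $4,462.20 + $2,857.80 = $12,727.30
Ending inventory: 125 @ $20.10 = $2,512.50

COGS = $12,727.30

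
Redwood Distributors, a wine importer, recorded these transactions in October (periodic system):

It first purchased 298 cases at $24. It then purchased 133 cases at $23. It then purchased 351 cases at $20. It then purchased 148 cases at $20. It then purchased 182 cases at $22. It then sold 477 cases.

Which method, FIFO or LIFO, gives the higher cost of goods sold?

FIFO

FIFO COGS: 298 @ $24 + 133 @ $23 + 46 @ $20 = $11,131
LIFO COGS: 182 @ $22 + 148 @ $20 + 147 @ $20 = $9,904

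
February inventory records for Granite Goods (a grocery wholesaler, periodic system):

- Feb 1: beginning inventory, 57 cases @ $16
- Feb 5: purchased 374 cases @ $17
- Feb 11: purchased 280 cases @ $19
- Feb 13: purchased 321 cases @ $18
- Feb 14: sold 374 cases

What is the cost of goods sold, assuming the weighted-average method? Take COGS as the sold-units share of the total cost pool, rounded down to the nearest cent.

COGS = $6,656.62

Feb 14, sell 374: 374/1032 × $18,368.00 → $6,656.62
Ending inventory (cost pool remaining) = $11,711.38
Check: goods available $18,368.00 = COGS $6,656.62 + ending $11,711.38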